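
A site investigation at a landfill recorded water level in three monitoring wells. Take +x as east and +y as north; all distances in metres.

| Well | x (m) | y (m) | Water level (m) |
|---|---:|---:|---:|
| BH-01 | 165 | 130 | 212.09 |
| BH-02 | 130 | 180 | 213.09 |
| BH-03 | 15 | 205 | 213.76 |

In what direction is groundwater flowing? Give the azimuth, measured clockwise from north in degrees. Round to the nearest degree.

Three-point gradient (reference BH-01): Δ to BH-02 = (-35, 50, +1.00), Δ to BH-03 = (-150, 75, +1.67).
∂h/∂x = -0.001744, ∂h/∂y = +0.01878 (det = 4875).
Flow direction (−∇h) has components (+0.001744 E, -0.01878 N).
Azimuth = atan2(E, N) = atan2(+0.001744, -0.01878) = 174.7° ≈ 175°.

175°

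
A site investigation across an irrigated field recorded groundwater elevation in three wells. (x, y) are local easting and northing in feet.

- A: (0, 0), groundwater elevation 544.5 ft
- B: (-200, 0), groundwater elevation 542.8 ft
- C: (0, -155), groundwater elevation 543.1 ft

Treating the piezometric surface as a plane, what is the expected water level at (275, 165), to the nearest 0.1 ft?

∂h/∂x = (542.8 − 544.5) / (-200 − 0) = +0.008500
∂h/∂y = (543.1 − 544.5) / (-155 − 0) = +0.009032
h(275, 165) = 544.5 + (+0.008500)·(275) + (+0.009032)·(165) = 544.5 +2.338 +1.490 = 548.328 ft.

548.3 ft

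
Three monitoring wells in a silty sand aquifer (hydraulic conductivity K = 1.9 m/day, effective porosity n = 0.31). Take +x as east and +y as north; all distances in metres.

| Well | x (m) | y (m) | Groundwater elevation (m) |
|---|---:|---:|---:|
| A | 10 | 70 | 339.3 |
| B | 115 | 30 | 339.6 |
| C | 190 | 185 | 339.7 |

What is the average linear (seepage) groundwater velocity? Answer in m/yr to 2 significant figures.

6.0 m/yr

With h = a·x + b·y + c and A as origin, the differences give:
  105·a + (-40)·b = +0.3
  180·a + 115·b = +0.4
Eliminate b (×115 and ×(-40), subtract): 19275·a = 50.50 → a = ∂h/∂x = +0.002620
Back-substitute: b = ∂h/∂y = -0.0006226.
|∇h| = √(0.002620² + -0.0006226²) = 0.002693
Seepage velocity v = K·i/n = 1.9 × 0.002693 / 0.31 = 0.01651 m/day = 6.03 m/yr.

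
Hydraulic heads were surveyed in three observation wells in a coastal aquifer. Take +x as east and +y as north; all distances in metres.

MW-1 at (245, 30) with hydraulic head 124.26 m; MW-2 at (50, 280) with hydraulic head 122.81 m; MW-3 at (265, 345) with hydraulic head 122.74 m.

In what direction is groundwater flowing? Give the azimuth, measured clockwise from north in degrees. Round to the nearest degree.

347°

With h = a·x + b·y + c and MW-1 as origin, the differences give:
  (-195)·a + 250·b = -1.45
  20·a + 315·b = -1.52
Eliminate b (×315 and ×250, subtract): -66425·a = -76.750 → a = ∂h/∂x = +0.001155
Back-substitute: b = ∂h/∂y = -0.004899.
Flow direction (−∇h) has components (-0.001155 E, +0.004899 N).
Azimuth = atan2(E, N) = atan2(-0.001155, +0.004899) = 346.7° ≈ 347°.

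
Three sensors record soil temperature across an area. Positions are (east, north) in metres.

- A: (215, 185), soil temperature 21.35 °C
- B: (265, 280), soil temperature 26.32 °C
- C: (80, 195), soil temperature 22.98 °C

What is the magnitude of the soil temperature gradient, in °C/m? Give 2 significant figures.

Taking A as reference: B−A = (50, 95, +4.97); C−A = (-135, 10, +1.63).
Solve a·Δx + b·Δy = ΔT: det = 50·10 − (-135)·95 = 13325.
∂T/∂x = [(+4.97)·10 − (+1.63)·95] / 13325 = -0.007891
∂T/∂y = [50·(+1.63) − (-135)·(+4.97)] / 13325 = +0.05647
|∇f| = √(-0.007891² + 0.05647²) = 0.05702 °C/m

0.057 °C/m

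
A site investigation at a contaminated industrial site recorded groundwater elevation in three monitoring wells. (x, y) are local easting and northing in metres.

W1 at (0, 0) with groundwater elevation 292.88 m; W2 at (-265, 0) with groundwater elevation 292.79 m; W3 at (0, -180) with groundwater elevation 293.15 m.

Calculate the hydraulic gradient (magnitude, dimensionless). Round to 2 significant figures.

∂h/∂x = (292.79 − 292.88) / (-265 − 0) = +0.0003396
∂h/∂y = (293.15 − 292.88) / (-180 − 0) = -0.001500
|∇h| = √(0.0003396² + -0.001500²) = 0.001538

0.0015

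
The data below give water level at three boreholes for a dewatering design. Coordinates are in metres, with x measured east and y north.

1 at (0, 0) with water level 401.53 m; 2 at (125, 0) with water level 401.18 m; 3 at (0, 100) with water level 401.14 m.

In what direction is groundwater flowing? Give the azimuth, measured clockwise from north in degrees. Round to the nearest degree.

036°

∂h/∂x = (401.18 − 401.53) / (125 − 0) = -0.002800
∂h/∂y = (401.14 − 401.53) / (100 − 0) = -0.003900
Flow direction (−∇h) has components (+0.002800 E, +0.003900 N).
Azimuth = atan2(E, N) = atan2(+0.002800, +0.003900) = 35.7° ≈ 036°.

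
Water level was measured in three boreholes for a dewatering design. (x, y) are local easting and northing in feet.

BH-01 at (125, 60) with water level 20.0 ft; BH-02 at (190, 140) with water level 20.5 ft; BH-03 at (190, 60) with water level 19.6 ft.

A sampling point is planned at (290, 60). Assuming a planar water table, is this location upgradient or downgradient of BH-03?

Taking BH-01 as reference: BH-02−BH-01 = (65, 80, +0.5); BH-03−BH-01 = (65, 0, -0.4).
Solve a·Δx + b·Δy = Δh: det = 65·0 − 65·80 = -5200.
∂h/∂x = [(+0.5)·0 − (-0.4)·80] / -5200 = -0.006154
∂h/∂y = [65·(-0.4) − 65·(+0.5)] / -5200 = +0.01125
Head at (290, 60) = 20.0 + (-0.006154)·(165) + (+0.01125)·(0) = 18.98 ft.
That is lower than the 19.6 ft at BH-03, so the point is downgradient.

downgradient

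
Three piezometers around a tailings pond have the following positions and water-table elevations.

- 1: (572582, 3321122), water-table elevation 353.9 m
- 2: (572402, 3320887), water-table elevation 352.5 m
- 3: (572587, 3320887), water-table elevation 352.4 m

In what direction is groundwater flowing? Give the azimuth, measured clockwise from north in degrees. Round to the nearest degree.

Differences from 1: to 2 (Δx, Δy, Δh) = (-180, -235, -1.4); to 3 = (5, -235, -1.5).
Determinant of the coordinate differences = (-180)·(-235) − 5·(-235) = 43475.
∂h/∂x = [(-1.4)·(-235) − (-1.5)·(-235)] / 43475 = -0.0005405
∂h/∂y = [(-180)·(-1.5) − 5·(-1.4)] / 43475 = +0.006371
Flow direction (−∇h) has components (+0.0005405 E, -0.006371 N).
Azimuth = atan2(E, N) = atan2(+0.0005405, -0.006371) = 175.2° ≈ 175°.

175°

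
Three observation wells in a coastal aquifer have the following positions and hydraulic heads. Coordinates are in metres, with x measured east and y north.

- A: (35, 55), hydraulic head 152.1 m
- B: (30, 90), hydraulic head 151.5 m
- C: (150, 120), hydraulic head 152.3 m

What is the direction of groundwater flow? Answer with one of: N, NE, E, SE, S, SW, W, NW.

NW

Differences from A: to B (Δx, Δy, Δh) = (-5, 35, -0.6); to C = (115, 65, +0.2).
Solve a·Δx + b·Δy = Δh: det = (-5)·65 − 115·35 = -4350.
∂h/∂x = [(-0.6)·65 − (+0.2)·35] / -4350 = +0.01057
∂h/∂y = [(-5)·(+0.2) − 115·(-0.6)] / -4350 = -0.01563
Flow = −∇h = (-0.01057 east, +0.01563 north), which points northwest.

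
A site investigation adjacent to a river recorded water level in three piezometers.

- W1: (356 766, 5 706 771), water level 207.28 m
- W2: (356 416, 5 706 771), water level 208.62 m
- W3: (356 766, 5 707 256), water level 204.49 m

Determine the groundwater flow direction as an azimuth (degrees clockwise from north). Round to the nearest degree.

034°

∂h/∂x = (208.62 − 207.28) / (356416 − 356766) = -0.003829
∂h/∂y = (204.49 − 207.28) / (5707256 − 5706771) = -0.005753
Flow direction (−∇h) has components (+0.003829 E, +0.005753 N).
Azimuth = atan2(E, N) = atan2(+0.003829, +0.005753) = 33.6° ≈ 034°.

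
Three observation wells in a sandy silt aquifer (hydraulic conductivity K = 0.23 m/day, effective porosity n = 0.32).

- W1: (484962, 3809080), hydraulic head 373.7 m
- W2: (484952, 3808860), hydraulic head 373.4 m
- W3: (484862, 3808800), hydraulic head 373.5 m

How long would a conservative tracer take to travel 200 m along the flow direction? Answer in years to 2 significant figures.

Three-point gradient (reference W1): Δ to W2 = (-10, -220, -0.3), Δ to W3 = (-100, -280, -0.2).
∂h/∂x = -0.002083, ∂h/∂y = +0.001458 (det = -19200).
|∇h| = √(-0.002083² + 0.001458²) = 0.002543
Seepage velocity v = K·i/n = 0.23 × 0.002543 / 0.32 = 0.001828 m/day.
t = 200 / 0.001828 = 1.094e+05 days = 300 years.

300 years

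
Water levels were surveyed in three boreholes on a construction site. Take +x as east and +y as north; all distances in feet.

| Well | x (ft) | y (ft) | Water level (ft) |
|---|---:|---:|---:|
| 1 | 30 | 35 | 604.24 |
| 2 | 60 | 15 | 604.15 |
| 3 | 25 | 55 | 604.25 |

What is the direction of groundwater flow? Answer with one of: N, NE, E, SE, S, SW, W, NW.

Three-point gradient (reference 1): Δ to 2 = (30, -20, -0.09), Δ to 3 = (-5, 20, +0.01).
∂h/∂x = -0.003200, ∂h/∂y = -0.0003000 (det = 500).
Flow = −∇h = (+0.003200 east, +0.0003000 north), which points east.

E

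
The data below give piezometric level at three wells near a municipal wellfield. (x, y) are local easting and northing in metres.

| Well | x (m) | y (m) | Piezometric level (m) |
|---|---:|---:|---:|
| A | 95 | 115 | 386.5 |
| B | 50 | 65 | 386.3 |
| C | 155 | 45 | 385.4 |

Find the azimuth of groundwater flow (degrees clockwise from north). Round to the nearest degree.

With h = a·x + b·y + c and A as origin, the differences give:
  (-45)·a + (-50)·b = -0.2
  60·a + (-70)·b = -1.1
Eliminate b (×(-70) and ×(-50), subtract): 6150·a = -41.00 → a = ∂h/∂x = -0.006667
Back-substitute: b = ∂h/∂y = +0.01000.
Flow direction (−∇h) has components (+0.006667 E, -0.01000 N).
Azimuth = atan2(E, N) = atan2(+0.006667, -0.01000) = 146.3° ≈ 146°.

146°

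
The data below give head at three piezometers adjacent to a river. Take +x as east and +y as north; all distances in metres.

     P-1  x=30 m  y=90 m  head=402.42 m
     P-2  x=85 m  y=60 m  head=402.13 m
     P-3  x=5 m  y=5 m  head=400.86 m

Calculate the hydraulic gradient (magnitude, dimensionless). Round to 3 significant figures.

0.0176

Differences from P-1: to P-2 (Δx, Δy, Δh) = (55, -30, -0.29); to P-3 = (-25, -85, -1.56).
Determinant of the coordinate differences = 55·(-85) − (-25)·(-30) = -5425.
∂h/∂x = [(-0.29)·(-85) − (-1.56)·(-30)] / -5425 = +0.004083
∂h/∂y = [55·(-1.56) − (-25)·(-0.29)] / -5425 = +0.01715
|∇h| = √(0.004083² + 0.01715²) = 0.01763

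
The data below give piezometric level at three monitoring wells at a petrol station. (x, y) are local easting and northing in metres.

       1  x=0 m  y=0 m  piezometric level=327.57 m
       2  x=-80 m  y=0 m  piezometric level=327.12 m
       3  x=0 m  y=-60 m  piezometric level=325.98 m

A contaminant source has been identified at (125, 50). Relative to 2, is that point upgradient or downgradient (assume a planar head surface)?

∂h/∂x = (327.12 − 327.57) / (-80 − 0) = +0.005625
∂h/∂y = (325.98 − 327.57) / (-60 − 0) = +0.02650
Head at (125, 50) = 327.57 + (+0.005625)·(125) + (+0.02650)·(50) = 329.60 m.
That is higher than the 327.12 m at 2, so the point is upgradient.

upgradient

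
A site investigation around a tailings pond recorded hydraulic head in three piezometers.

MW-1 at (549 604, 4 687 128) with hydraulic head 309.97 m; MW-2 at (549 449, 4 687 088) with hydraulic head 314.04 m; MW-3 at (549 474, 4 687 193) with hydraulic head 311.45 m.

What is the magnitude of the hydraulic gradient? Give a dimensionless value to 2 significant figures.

With h = a·x + b·y + c and MW-1 as origin, the differences give:
  (-155)·a + (-40)·b = +4.07
  (-130)·a + 65·b = +1.48
Eliminate b (×65 and ×(-40), subtract): -15275·a = 323.750 → a = ∂h/∂x = -0.02119
Back-substitute: b = ∂h/∂y = -0.01962.
|∇h| = √(-0.02119² + -0.01962²) = 0.02888

0.029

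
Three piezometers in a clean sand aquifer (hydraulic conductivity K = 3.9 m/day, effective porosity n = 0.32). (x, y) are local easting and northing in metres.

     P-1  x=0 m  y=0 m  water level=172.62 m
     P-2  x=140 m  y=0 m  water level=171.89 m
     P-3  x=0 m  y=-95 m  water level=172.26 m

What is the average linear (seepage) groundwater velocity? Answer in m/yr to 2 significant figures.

29 m/yr

∂h/∂x = (171.89 − 172.62) / (140 − 0) = -0.005214
∂h/∂y = (172.26 − 172.62) / (-95 − 0) = +0.003789
|∇h| = √(-0.005214² + 0.003789²) = 0.006445
Seepage velocity v = K·i/n = 3.9 × 0.006445 / 0.32 = 0.07855 m/day = 28.69 m/yr.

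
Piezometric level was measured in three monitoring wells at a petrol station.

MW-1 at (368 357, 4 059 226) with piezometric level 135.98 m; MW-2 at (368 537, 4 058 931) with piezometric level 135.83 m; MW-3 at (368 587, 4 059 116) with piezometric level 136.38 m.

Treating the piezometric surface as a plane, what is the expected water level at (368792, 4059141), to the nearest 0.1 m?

Three-point gradient (reference MW-1): Δ to MW-2 = (180, -295, -0.15), Δ to MW-3 = (230, -110, +0.40).
∂h/∂x = +0.002799, ∂h/∂y = +0.002216 (det = 48050).
h(368792, 4059141) = 135.98 + (+0.002799)·(435) + (+0.002216)·(-85) = 135.98 +1.218 -0.188 = 137.009 m.

137.0 m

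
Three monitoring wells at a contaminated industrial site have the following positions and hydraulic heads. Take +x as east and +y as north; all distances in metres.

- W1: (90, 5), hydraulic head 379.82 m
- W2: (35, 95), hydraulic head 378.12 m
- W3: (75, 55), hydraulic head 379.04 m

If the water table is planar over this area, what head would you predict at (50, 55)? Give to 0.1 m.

378.8 m

Differences from W1: to W2 (Δx, Δy, Δh) = (-55, 90, -1.70); to W3 = (-15, 50, -0.78).
Determinant of the coordinate differences = (-55)·50 − (-15)·90 = -1400.
∂h/∂x = [(-1.70)·50 − (-0.78)·90] / -1400 = +0.01057
∂h/∂y = [(-55)·(-0.78) − (-15)·(-1.70)] / -1400 = -0.01243
h(50, 55) = 379.82 + (+0.01057)·(-40) + (-0.01243)·(50) = 379.82 -0.423 -0.621 = 378.776 m.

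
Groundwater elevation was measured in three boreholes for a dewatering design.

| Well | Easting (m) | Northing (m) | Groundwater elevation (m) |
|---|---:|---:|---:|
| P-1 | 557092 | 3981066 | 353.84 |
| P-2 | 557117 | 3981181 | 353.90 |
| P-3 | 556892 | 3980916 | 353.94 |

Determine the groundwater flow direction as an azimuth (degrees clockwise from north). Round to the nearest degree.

125°

Taking P-1 as reference: P-2−P-1 = (25, 115, +0.06); P-3−P-1 = (-200, -150, +0.10).
Solve a·Δx + b·Δy = Δh: det = 25·(-150) − (-200)·115 = 19250.
∂h/∂x = [(+0.06)·(-150) − (+0.10)·115] / 19250 = -0.001065
∂h/∂y = [25·(+0.10) − (-200)·(+0.06)] / 19250 = +0.0007532
Flow direction (−∇h) has components (+0.001065 E, -0.0007532 N).
Azimuth = atan2(E, N) = atan2(+0.001065, -0.0007532) = 125.3° ≈ 125°.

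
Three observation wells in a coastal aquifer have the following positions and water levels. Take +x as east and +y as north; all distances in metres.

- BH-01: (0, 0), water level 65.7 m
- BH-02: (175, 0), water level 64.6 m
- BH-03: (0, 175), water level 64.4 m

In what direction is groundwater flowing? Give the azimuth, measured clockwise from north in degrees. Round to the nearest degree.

∂h/∂x = (64.6 − 65.7) / (175 − 0) = -0.006286
∂h/∂y = (64.4 − 65.7) / (175 − 0) = -0.007429
Flow direction (−∇h) has components (+0.006286 E, +0.007429 N).
Azimuth = atan2(E, N) = atan2(+0.006286, +0.007429) = 40.2° ≈ 040°.

040°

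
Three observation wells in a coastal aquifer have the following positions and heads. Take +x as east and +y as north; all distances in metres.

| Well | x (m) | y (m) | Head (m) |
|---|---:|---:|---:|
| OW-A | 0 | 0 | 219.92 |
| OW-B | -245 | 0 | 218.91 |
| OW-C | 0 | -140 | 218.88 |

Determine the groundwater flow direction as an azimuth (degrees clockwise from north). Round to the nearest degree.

∂h/∂x = (218.91 − 219.92) / (-245 − 0) = +0.004122
∂h/∂y = (218.88 − 219.92) / (-140 − 0) = +0.007429
Flow direction (−∇h) has components (-0.004122 E, -0.007429 N).
Azimuth = atan2(E, N) = atan2(-0.004122, -0.007429) = 209.0° ≈ 209°.

209°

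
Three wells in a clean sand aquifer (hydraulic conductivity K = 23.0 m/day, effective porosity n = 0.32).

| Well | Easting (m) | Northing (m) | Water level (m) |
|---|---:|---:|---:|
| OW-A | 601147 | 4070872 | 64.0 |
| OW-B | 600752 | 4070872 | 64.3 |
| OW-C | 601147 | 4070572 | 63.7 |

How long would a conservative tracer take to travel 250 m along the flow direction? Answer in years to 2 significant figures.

∂h/∂x = (64.3 − 64.0) / (600752 − 601147) = -0.0007595
∂h/∂y = (63.7 − 64.0) / (4070572 − 4070872) = +0.0010000
|∇h| = √(-0.0007595² + 0.0010000²) = 0.001256
Seepage velocity v = K·i/n = 23.0 × 0.001256 / 0.32 = 0.09027 m/day.
t = 250 / 0.09027 = 2769 days = 7.58 years.

7.6 years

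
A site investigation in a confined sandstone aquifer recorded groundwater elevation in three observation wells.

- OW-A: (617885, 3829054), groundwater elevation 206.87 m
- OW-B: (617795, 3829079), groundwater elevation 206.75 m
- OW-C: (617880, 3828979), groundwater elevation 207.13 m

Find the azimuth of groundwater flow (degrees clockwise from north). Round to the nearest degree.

354°

Differences from OW-A: to OW-B (Δx, Δy, Δh) = (-90, 25, -0.12); to OW-C = (-5, -75, +0.26).
Determinant of the coordinate differences = (-90)·(-75) − (-5)·25 = 6875.
∂h/∂x = [(-0.12)·(-75) − (+0.26)·25] / 6875 = +0.0003636
∂h/∂y = [(-90)·(+0.26) − (-5)·(-0.12)] / 6875 = -0.003491
Flow direction (−∇h) has components (-0.0003636 E, +0.003491 N).
Azimuth = atan2(E, N) = atan2(-0.0003636, +0.003491) = 354.1° ≈ 354°.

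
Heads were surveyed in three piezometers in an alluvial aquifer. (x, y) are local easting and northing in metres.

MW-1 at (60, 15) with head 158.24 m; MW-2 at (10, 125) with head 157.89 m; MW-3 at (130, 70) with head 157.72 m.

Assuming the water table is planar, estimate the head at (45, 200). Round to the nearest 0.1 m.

157.4 m

With h = a·x + b·y + c and MW-1 as origin, the differences give:
  (-50)·a + 110·b = -0.35
  70·a + 55·b = -0.52
Eliminate b (×55 and ×110, subtract): -10450·a = 37.950 → a = ∂h/∂x = -0.003632
Back-substitute: b = ∂h/∂y = -0.004833.
h(45, 200) = 158.24 + (-0.003632)·(-15) + (-0.004833)·(185) = 158.24 +0.054 -0.894 = 157.400 m.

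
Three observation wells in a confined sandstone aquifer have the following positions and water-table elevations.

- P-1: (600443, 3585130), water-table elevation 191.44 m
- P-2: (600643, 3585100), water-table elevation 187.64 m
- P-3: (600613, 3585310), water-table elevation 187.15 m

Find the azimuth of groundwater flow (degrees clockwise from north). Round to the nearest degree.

075°

Taking P-1 as reference: P-2−P-1 = (200, -30, -3.80); P-3−P-1 = (170, 180, -4.29).
Solve a·Δx + b·Δy = Δh: det = 200·180 − 170·(-30) = 41100.
∂h/∂x = [(-3.80)·180 − (-4.29)·(-30)] / 41100 = -0.01977
∂h/∂y = [200·(-4.29) − 170·(-3.80)] / 41100 = -0.005158
Flow direction (−∇h) has components (+0.01977 E, +0.005158 N).
Azimuth = atan2(E, N) = atan2(+0.01977, +0.005158) = 75.4° ≈ 075°.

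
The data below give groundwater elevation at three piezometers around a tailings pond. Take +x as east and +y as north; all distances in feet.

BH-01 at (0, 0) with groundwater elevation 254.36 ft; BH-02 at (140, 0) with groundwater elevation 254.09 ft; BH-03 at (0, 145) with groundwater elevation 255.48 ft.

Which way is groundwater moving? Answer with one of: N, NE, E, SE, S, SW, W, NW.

S

∂h/∂x = (254.09 − 254.36) / (140 − 0) = -0.001929
∂h/∂y = (255.48 − 254.36) / (145 − 0) = +0.007724
Flow = −∇h = (+0.001929 east, -0.007724 north), which points south.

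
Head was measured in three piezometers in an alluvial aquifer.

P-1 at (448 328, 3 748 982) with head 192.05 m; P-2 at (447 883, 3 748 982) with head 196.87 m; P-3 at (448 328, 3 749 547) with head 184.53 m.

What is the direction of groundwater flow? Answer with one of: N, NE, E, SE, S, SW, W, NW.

∂h/∂x = (196.87 − 192.05) / (447883 − 448328) = -0.01083
∂h/∂y = (184.53 − 192.05) / (3749547 − 3748982) = -0.01331
Flow = −∇h = (+0.01083 east, +0.01331 north), which points northeast.

NE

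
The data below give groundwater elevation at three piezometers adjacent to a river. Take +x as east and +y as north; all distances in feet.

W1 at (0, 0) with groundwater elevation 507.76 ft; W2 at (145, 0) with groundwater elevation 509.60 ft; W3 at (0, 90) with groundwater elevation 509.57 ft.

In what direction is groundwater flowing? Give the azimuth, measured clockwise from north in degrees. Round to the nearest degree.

∂h/∂x = (509.60 − 507.76) / (145 − 0) = +0.01269
∂h/∂y = (509.57 − 507.76) / (90 − 0) = +0.02011
Flow direction (−∇h) has components (-0.01269 E, -0.02011 N).
Azimuth = atan2(E, N) = atan2(-0.01269, -0.02011) = 212.3° ≈ 212°.

212°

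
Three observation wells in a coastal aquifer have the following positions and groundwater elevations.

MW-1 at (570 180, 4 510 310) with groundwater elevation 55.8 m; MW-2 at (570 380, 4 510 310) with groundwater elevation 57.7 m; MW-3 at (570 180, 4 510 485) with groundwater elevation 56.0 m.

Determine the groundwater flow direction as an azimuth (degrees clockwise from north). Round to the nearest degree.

∂h/∂x = (57.7 − 55.8) / (570380 − 570180) = +0.009500
∂h/∂y = (56.0 − 55.8) / (4510485 − 4510310) = +0.001143
Flow direction (−∇h) has components (-0.009500 E, -0.001143 N).
Azimuth = atan2(E, N) = atan2(-0.009500, -0.001143) = 263.1° ≈ 263°.

263°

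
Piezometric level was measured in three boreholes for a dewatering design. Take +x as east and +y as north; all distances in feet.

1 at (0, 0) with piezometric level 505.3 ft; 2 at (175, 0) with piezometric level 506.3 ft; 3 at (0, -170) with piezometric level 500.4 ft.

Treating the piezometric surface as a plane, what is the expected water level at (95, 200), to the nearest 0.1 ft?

511.6 ft

∂h/∂x = (506.3 − 505.3) / (175 − 0) = +0.005714
∂h/∂y = (500.4 − 505.3) / (-170 − 0) = +0.02882
h(95, 200) = 505.3 + (+0.005714)·(95) + (+0.02882)·(200) = 505.3 +0.543 +5.765 = 511.608 ft.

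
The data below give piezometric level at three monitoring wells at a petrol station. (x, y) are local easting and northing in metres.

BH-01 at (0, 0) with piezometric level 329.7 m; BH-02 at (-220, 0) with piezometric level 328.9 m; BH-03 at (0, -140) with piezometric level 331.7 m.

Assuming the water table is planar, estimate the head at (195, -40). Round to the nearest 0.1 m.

331.0 m

∂h/∂x = (328.9 − 329.7) / (-220 − 0) = +0.003636
∂h/∂y = (331.7 − 329.7) / (-140 − 0) = -0.01429
h(195, -40) = 329.7 + (+0.003636)·(195) + (-0.01429)·(-40) = 329.7 +0.709 +0.571 = 330.981 m.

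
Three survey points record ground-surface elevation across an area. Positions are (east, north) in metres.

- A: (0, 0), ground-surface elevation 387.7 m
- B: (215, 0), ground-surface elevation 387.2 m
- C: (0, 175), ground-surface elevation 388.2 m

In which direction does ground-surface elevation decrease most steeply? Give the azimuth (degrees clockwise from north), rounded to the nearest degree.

∂z/∂x = (387.2 − 387.7) / (215 − 0) = -0.002326
∂z/∂y = (388.2 − 387.7) / (175 − 0) = +0.002857
Steepest decrease is along −∇f: components (+0.002326 E, -0.002857 N).
Azimuth = atan2(+0.002326, -0.002857) = 140.9° ≈ 141°.

141°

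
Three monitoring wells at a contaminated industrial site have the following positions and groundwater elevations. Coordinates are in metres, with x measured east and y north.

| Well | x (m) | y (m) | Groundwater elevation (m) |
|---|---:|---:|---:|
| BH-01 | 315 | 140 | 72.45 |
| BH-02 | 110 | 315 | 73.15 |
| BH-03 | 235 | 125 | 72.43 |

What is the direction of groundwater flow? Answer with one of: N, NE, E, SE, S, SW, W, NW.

Taking BH-01 as reference: BH-02−BH-01 = (-205, 175, +0.70); BH-03−BH-01 = (-80, -15, -0.02).
Determinant of the coordinate differences = (-205)·(-15) − (-80)·175 = 17075.
∂h/∂x = [(+0.70)·(-15) − (-0.02)·175] / 17075 = -0.0004100
∂h/∂y = [(-205)·(-0.02) − (-80)·(+0.70)] / 17075 = +0.003520
Flow = −∇h = (+0.0004100 east, -0.003520 north), which points south.

S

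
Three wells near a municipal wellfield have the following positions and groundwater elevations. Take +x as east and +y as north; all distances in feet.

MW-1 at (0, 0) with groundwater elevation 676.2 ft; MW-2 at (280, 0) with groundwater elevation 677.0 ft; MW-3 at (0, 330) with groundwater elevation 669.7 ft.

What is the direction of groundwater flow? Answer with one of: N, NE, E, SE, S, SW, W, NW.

N

∂h/∂x = (677.0 − 676.2) / (280 − 0) = +0.002857
∂h/∂y = (669.7 − 676.2) / (330 − 0) = -0.01970
Flow = −∇h = (-0.002857 east, +0.01970 north), which points north.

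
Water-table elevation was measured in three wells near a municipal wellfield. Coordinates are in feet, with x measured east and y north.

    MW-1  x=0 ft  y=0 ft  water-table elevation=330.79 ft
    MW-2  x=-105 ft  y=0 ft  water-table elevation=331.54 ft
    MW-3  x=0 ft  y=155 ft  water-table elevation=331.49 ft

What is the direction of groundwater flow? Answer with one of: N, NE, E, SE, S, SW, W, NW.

∂h/∂x = (331.54 − 330.79) / (-105 − 0) = -0.007143
∂h/∂y = (331.49 − 330.79) / (155 − 0) = +0.004516
Flow = −∇h = (+0.007143 east, -0.004516 north), which points southeast.

SE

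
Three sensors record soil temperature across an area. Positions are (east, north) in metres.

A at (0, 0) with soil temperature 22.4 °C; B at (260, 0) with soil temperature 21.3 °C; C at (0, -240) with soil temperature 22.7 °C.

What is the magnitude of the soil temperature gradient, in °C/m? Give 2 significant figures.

∂T/∂x = (21.3 − 22.4) / (260 − 0) = -0.004231
∂T/∂y = (22.7 − 22.4) / (-240 − 0) = -0.001250
|∇f| = √(-0.004231² + -0.001250²) = 0.004412 °C/m

0.0044 °C/m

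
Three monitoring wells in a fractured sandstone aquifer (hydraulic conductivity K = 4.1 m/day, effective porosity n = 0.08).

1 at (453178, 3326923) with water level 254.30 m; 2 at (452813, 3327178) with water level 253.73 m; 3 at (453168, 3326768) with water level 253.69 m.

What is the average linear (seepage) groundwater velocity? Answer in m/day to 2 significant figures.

With h = a·x + b·y + c and 1 as origin, the differences give:
  (-365)·a + 255·b = -0.57
  (-10)·a + (-155)·b = -0.61
Eliminate b (×(-155) and ×255, subtract): 59125·a = 243.900 → a = ∂h/∂x = +0.004125
Back-substitute: b = ∂h/∂y = +0.003669.
|∇h| = √(0.004125² + 0.003669²) = 0.005521
Seepage velocity v = K·i/n = 4.1 × 0.005521 / 0.08 = 0.283 m/day.

0.28 m/day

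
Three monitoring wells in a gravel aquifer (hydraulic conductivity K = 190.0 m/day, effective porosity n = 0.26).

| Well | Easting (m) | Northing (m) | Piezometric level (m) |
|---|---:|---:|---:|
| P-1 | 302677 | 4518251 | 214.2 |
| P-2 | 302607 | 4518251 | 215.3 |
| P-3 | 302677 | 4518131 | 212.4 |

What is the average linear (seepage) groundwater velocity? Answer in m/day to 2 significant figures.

∂h/∂x = (215.3 − 214.2) / (302607 − 302677) = -0.01571
∂h/∂y = (212.4 − 214.2) / (4518131 − 4518251) = +0.01500
|∇h| = √(-0.01571² + 0.01500²) = 0.02172
Seepage velocity v = K·i/n = 190.0 × 0.02172 / 0.26 = 15.87 m/day.

16 m/day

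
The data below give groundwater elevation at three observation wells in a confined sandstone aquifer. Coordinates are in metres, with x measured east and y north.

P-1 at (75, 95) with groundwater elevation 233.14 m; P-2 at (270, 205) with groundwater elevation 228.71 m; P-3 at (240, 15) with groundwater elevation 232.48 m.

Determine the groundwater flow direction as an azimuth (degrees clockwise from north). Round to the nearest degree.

Differences from P-1: to P-2 (Δx, Δy, Δh) = (195, 110, -4.43); to P-3 = (165, -80, -0.66).
Determinant of the coordinate differences = 195·(-80) − 165·110 = -33750.
∂h/∂x = [(-4.43)·(-80) − (-0.66)·110] / -33750 = -0.01265
∂h/∂y = [195·(-0.66) − 165·(-4.43)] / -33750 = -0.01784
Flow direction (−∇h) has components (+0.01265 E, +0.01784 N).
Azimuth = atan2(E, N) = atan2(+0.01265, +0.01784) = 35.3° ≈ 035°.

035°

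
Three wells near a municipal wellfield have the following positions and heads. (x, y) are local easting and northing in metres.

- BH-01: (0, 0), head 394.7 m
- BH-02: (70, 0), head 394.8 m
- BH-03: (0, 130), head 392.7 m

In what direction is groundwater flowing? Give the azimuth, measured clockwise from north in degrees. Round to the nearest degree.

∂h/∂x = (394.8 − 394.7) / (70 − 0) = +0.001429
∂h/∂y = (392.7 − 394.7) / (130 − 0) = -0.01538
Flow direction (−∇h) has components (-0.001429 E, +0.01538 N).
Azimuth = atan2(E, N) = atan2(-0.001429, +0.01538) = 354.7° ≈ 355°.

355°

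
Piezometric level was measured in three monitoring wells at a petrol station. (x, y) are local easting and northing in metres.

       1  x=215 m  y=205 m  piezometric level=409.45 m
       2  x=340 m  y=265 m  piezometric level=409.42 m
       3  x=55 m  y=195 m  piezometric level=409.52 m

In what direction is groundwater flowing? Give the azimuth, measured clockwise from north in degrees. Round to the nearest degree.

135°

Taking 1 as reference: 2−1 = (125, 60, -0.03); 3−1 = (-160, -10, +0.07).
Determinant of the coordinate differences = 125·(-10) − (-160)·60 = 8350.
∂h/∂x = [(-0.03)·(-10) − (+0.07)·60] / 8350 = -0.0004671
∂h/∂y = [125·(+0.07) − (-160)·(-0.03)] / 8350 = +0.0004731
Flow direction (−∇h) has components (+0.0004671 E, -0.0004731 N).
Azimuth = atan2(E, N) = atan2(+0.0004671, -0.0004731) = 135.4° ≈ 135°.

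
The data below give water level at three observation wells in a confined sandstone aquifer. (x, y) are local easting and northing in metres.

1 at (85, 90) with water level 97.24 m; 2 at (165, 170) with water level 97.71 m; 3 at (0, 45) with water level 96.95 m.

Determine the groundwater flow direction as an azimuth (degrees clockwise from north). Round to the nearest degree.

Differences from 1: to 2 (Δx, Δy, Δh) = (80, 80, +0.47); to 3 = (-85, -45, -0.29).
Determinant of the coordinate differences = 80·(-45) − (-85)·80 = 3200.
∂h/∂x = [(+0.47)·(-45) − (-0.29)·80] / 3200 = +0.0006406
∂h/∂y = [80·(-0.29) − (-85)·(+0.47)] / 3200 = +0.005234
Flow direction (−∇h) has components (-0.0006406 E, -0.005234 N).
Azimuth = atan2(E, N) = atan2(-0.0006406, -0.005234) = 187.0° ≈ 187°.

187°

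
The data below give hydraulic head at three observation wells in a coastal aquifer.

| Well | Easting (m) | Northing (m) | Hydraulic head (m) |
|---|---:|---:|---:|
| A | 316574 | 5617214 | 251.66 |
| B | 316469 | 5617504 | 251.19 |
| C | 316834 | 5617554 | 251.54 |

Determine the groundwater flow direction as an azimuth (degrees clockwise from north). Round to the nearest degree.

With h = a·x + b·y + c and A as origin, the differences give:
  (-105)·a + 290·b = -0.47
  260·a + 340·b = -0.12
Eliminate b (×340 and ×290, subtract): -111100·a = -125.000 → a = ∂h/∂x = +0.001125
Back-substitute: b = ∂h/∂y = -0.001213.
Flow direction (−∇h) has components (-0.001125 E, +0.001213 N).
Azimuth = atan2(E, N) = atan2(-0.001125, +0.001213) = 317.2° ≈ 317°.

317°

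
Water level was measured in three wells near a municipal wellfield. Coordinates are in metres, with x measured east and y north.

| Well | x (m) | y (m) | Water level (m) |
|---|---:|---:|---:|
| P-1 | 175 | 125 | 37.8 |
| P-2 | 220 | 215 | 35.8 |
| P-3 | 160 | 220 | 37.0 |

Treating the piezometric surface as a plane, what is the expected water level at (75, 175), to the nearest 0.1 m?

Differences from P-1: to P-2 (Δx, Δy, Δh) = (45, 90, -2.0); to P-3 = (-15, 95, -0.8).
Solve a·Δx + b·Δy = Δh: det = 45·95 − (-15)·90 = 5625.
∂h/∂x = [(-2.0)·95 − (-0.8)·90] / 5625 = -0.02098
∂h/∂y = [45·(-0.8) − (-15)·(-2.0)] / 5625 = -0.01173
h(75, 175) = 37.8 + (-0.02098)·(-100) + (-0.01173)·(50) = 37.8 +2.098 -0.587 = 39.311 m.

39.3 m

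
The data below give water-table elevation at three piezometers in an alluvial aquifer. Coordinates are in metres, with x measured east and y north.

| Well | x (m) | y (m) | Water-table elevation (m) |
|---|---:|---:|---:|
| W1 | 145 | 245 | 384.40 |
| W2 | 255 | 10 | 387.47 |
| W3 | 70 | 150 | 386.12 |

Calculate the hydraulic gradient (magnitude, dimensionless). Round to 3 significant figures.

Differences from W1: to W2 (Δx, Δy, Δh) = (110, -235, +3.07); to W3 = (-75, -95, +1.72).
Determinant of the coordinate differences = 110·(-95) − (-75)·(-235) = -28075.
∂h/∂x = [(+3.07)·(-95) − (+1.72)·(-235)] / -28075 = -0.004009
∂h/∂y = [110·(+1.72) − (-75)·(+3.07)] / -28075 = -0.01494
|∇h| = √(-0.004009² + -0.01494²) = 0.01547

0.0155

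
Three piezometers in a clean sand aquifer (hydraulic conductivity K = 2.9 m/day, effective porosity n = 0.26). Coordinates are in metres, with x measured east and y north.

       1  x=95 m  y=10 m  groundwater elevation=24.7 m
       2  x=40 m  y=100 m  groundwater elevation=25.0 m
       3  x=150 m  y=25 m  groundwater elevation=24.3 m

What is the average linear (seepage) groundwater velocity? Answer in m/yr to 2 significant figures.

29 m/yr

Differences from 1: to 2 (Δx, Δy, Δh) = (-55, 90, +0.3); to 3 = (55, 15, -0.4).
Determinant of the coordinate differences = (-55)·15 − 55·90 = -5775.
∂h/∂x = [(+0.3)·15 − (-0.4)·90] / -5775 = -0.007013
∂h/∂y = [(-55)·(-0.4) − 55·(+0.3)] / -5775 = -0.0009524
|∇h| = √(-0.007013² + -0.0009524²) = 0.007077
Seepage velocity v = K·i/n = 2.9 × 0.007077 / 0.26 = 0.07894 m/day = 28.83 m/yr.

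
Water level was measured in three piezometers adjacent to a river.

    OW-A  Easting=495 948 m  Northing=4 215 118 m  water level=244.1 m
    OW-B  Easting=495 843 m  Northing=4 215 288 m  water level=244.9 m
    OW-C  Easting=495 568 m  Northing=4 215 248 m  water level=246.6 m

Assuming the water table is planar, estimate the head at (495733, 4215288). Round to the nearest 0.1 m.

Three-point gradient (reference OW-A): Δ to OW-B = (-105, 170, +0.8), Δ to OW-C = (-380, 130, +2.5).
∂h/∂x = -0.006300, ∂h/∂y = +0.0008145 (det = 50950).
h(495733, 4215288) = 244.1 + (-0.006300)·(-215) + (+0.0008145)·(170) = 244.1 +1.355 +0.138 = 245.593 m.

245.6 m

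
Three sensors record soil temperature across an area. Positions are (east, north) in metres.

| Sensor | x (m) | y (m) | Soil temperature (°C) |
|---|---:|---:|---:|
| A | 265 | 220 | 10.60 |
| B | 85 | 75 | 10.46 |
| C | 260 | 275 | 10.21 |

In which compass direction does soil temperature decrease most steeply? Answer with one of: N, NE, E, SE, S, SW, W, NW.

Taking A as reference: B−A = (-180, -145, -0.14); C−A = (-5, 55, -0.39).
Solve a·Δx + b·Δy = ΔT: det = (-180)·55 − (-5)·(-145) = -10625.
∂T/∂x = [(-0.14)·55 − (-0.39)·(-145)] / -10625 = +0.006047
∂T/∂y = [(-180)·(-0.39) − (-5)·(-0.14)] / -10625 = -0.006541
Steepest decrease is along −∇f = (-0.006047 E, +0.006541 N) → northwest.

NW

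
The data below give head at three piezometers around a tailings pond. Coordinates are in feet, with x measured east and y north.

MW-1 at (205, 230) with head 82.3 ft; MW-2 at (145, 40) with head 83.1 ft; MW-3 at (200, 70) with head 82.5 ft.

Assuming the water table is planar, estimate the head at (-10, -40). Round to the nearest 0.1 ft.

84.8 ft

Differences from MW-1: to MW-2 (Δx, Δy, Δh) = (-60, -190, +0.8); to MW-3 = (-5, -160, +0.2).
Solve a·Δx + b·Δy = Δh: det = (-60)·(-160) − (-5)·(-190) = 8650.
∂h/∂x = [(+0.8)·(-160) − (+0.2)·(-190)] / 8650 = -0.01040
∂h/∂y = [(-60)·(+0.2) − (-5)·(+0.8)] / 8650 = -0.0009249
h(-10, -40) = 82.3 + (-0.01040)·(-215) + (-0.0009249)·(-270) = 82.3 +2.237 +0.250 = 84.787 ft.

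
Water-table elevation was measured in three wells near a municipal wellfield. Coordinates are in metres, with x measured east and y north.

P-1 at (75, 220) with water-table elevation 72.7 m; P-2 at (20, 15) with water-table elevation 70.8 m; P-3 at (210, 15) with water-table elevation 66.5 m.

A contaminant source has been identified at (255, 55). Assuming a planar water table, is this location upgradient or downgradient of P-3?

With h = a·x + b·y + c and P-1 as origin, the differences give:
  (-55)·a + (-205)·b = -1.9
  135·a + (-205)·b = -6.2
Eliminate b (×(-205) and ×(-205), subtract): 38950·a = -881.50 → a = ∂h/∂x = -0.02263
Back-substitute: b = ∂h/∂y = +0.01534.
Head at (255, 55) = 72.7 + (-0.02263)·(180) + (+0.01534)·(-165) = 66.10 m.
That is lower than the 66.5 m at P-3, so the point is downgradient.

downgradient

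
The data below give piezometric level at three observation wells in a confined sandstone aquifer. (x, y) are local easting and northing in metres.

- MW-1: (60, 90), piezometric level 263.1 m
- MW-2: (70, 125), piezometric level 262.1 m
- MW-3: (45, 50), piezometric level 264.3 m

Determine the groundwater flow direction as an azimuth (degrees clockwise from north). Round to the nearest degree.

With h = a·x + b·y + c and MW-1 as origin, the differences give:
  10·a + 35·b = -1.0
  (-15)·a + (-40)·b = +1.2
Eliminate b (×(-40) and ×35, subtract): 125·a = -2.00 → a = ∂h/∂x = -0.01600
Back-substitute: b = ∂h/∂y = -0.02400.
Flow direction (−∇h) has components (+0.01600 E, +0.02400 N).
Azimuth = atan2(E, N) = atan2(+0.01600, +0.02400) = 33.7° ≈ 034°.

034°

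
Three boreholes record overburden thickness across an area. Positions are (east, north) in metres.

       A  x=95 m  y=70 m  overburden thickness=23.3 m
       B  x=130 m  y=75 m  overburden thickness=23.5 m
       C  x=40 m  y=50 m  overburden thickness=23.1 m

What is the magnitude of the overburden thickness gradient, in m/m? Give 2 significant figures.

0.012 m/m

Three-point gradient (reference A): Δ to B = (35, 5, +0.2), Δ to C = (-55, -20, -0.2).
∂d/∂x = +0.007059, ∂d/∂y = -0.009412 (det = -425).
|∇f| = √(0.007059² + -0.009412²) = 0.01177 m/m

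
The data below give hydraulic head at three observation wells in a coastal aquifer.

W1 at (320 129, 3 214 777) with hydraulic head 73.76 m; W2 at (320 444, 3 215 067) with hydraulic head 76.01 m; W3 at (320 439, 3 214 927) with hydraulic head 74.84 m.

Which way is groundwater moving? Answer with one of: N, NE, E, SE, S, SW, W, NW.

With h = a·x + b·y + c and W1 as origin, the differences give:
  315·a + 290·b = +2.25
  310·a + 150·b = +1.08
Eliminate b (×150 and ×290, subtract): -42650·a = 24.300 → a = ∂h/∂x = -0.0005698
Back-substitute: b = ∂h/∂y = +0.008377.
Flow = −∇h = (+0.0005698 east, -0.008377 north), which points south.

S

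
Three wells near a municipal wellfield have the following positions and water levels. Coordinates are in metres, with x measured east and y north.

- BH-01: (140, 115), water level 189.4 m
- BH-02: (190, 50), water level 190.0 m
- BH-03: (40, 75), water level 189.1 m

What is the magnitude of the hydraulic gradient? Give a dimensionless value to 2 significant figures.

0.0074

Differences from BH-01: to BH-02 (Δx, Δy, Δh) = (50, -65, +0.6); to BH-03 = (-100, -40, -0.3).
Solve a·Δx + b·Δy = Δh: det = 50·(-40) − (-100)·(-65) = -8500.
∂h/∂x = [(+0.6)·(-40) − (-0.3)·(-65)] / -8500 = +0.005118
∂h/∂y = [50·(-0.3) − (-100)·(+0.6)] / -8500 = -0.005294
|∇h| = √(0.005118² + -0.005294²) = 0.007363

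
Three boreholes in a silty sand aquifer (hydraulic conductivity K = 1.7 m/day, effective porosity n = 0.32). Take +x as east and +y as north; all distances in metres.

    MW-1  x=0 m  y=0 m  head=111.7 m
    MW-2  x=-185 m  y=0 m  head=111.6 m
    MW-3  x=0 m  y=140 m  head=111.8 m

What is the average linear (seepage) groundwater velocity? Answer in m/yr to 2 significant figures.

∂h/∂x = (111.6 − 111.7) / (-185 − 0) = +0.0005405
∂h/∂y = (111.8 − 111.7) / (140 − 0) = +0.0007143
|∇h| = √(0.0005405² + 0.0007143²) = 0.0008957
Seepage velocity v = K·i/n = 1.7 × 0.0008957 / 0.32 = 0.004758 m/day = 1.738 m/yr.

1.7 m/yr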